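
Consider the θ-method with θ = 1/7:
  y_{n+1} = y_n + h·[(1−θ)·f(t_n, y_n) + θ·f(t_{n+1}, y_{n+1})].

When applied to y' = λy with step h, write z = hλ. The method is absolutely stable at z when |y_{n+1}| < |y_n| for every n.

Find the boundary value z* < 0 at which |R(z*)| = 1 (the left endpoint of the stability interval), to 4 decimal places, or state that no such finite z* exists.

left endpoint -2.8000.

With y'=λy (z=hλ):
  y_{n+1} = y_n + z·[6/7·y_n + 1/7·y_{n+1}] ⇒ (1 − 1/7z)y_{n+1} = (1 + 6/7z)y_n
  so R(z) = (1 + 6/7z)/(1 − 1/7z).

Find x<0 with |R(x)|<1.
x=-0.44: |R|=0.5860
R=−1: 1+6/7x = −1+1/7x ⇒ -5/7x=2 ⇒ x=2/(-5/7)=-2.8000
Confirm numerically:
  x=-2.008: |R|=0.56039 <1
  x=-1.302: |R|=0.09781 <1
  x=-1.151: |R|=0.01153 <1
  x=-3.300: |R|=1.24272 >1
  x=-3.134: |R|=1.16479 >1
Stable set (-2.8000, 0).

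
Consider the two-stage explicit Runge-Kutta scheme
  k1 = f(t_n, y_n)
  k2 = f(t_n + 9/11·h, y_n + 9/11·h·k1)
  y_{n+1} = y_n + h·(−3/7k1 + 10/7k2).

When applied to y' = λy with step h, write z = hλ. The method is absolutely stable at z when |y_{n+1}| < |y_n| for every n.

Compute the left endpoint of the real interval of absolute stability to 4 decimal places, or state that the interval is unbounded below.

z* = -0.8556.

On y'=λy, z=hλ:
  k1=λy_n ⇒ h·k1=z·y_n;  k2=λ(1+9/11z)y_n ⇒ h·k2=z(1+9/11z)y_n
  y_{n+1}/y_n = 1 − 3/7z + 10/7z(1+9/11z) = 1 + z + 90/77z²
  R(z) = 1 + z + 90/77z².

Find x<0 with |R(x)|<1.
x=-1.05: |R|=1.2386
R=1: x+90/77x²=0 ⇒ x=−77/90=-0.8556; min R=1−1/(4·90/77)=0.7861>−1
Confirm numerically:
  x=-0.572: |R|=0.81042 <1
  x=-0.489: |R|=0.79049 <1
  x=-0.464: |R|=0.78764 <1
  x=-0.351: |R|=0.79300 <1
  x=-1.371: |R|=1.82598 >1
  x=-1.006: |R|=1.17690 >1
Stable set (-0.8556, 0).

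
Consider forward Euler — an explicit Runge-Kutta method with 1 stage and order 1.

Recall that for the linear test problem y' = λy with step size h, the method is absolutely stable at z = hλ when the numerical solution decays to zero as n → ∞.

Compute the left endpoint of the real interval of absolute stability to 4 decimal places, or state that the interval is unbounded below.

Test eqn y'=λy, z=hλ:
  order 1, 1-stage ⇒ R(z)=1+z
  (e.g. R(-1.65)=-0.65000, |R|=0.65000)

Find x<0 with |R(x)|<1.
x=-1.65: |R|=0.6500
|R(-1.75)|=0.7500 |R(-0.87)|=0.1300 |R(-0.51)|=0.4900
Bisect:
  x_lo=-2.7471 |R|=1.7471  x_hi=-0.2211 |R|=0.7789
  mid=-1.48407 |R|=0.48407 →hi
  mid=-2.11556 |R|=1.11556 →lo
  mid=-1.79982 |R|=0.79982 →hi
  mid=-1.95769 |R|=0.95769 →hi
  mid=-2.03662 |R|=1.03662 →lo
  mid=-1.99716 |R|=0.99716 →hi
  mid=-2.01689 |R|=1.01689 →lo
  mid=-2.00702 |R|=1.00702 →lo
  mid=-2.00209 |R|=1.00209 →lo
  ...
  [-2.00009,-1.99993] ⇒ x*=-2.0000
Interval (-2.0000, 0).

z* = -2.0000.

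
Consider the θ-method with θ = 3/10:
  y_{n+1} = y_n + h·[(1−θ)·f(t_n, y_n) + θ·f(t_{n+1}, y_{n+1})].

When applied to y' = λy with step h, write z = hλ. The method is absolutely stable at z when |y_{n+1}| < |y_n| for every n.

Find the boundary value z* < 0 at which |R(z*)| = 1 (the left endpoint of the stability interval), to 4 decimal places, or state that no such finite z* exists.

With y'=λy (z=hλ):
  y_{n+1} = y_n + z·[7/10·y_n + 3/10·y_{n+1}] ⇒ (1 − 3/10z)y_{n+1} = (1 + 7/10z)y_n
  R(z) = (1 + 7/10z)/(1 − 3/10z).

Need |R(x)|<1, x<0.
x=-1.7: |R|=0.1258
R=−1: 1+7/10x = −1+3/10x ⇒ -2/5x=2 ⇒ x=2/(-2/5)=-5.0000
Confirm numerically:
  x=-4.370: |R|=0.89096 <1
  x=-2.261: |R|=0.34720 <1
  x=-2.060: |R|=0.27318 <1
  x=-5.350: |R|=1.05374 >1
  x=-5.284: |R|=1.04394 >1
  x=-5.061: |R|=1.00969 >1
So |R|<1 on (-5.0000, 0).

left endpoint -5.0000.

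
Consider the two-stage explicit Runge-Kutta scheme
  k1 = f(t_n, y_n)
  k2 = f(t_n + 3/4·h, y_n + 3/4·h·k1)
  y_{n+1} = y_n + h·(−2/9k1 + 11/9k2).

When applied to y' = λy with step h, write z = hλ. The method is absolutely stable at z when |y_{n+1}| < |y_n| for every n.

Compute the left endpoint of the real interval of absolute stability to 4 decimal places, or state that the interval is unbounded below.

left endpoint -1.0909.

With y'=λy (z=hλ):
  k1=λy_n ⇒ h·k1=z·y_n;  k2=λ(1+3/4z)y_n ⇒ h·k2=z(1+3/4z)y_n
  y_{n+1}/y_n = 1 − 2/9z + 11/9z(1+3/4z) = 1 + z + 11/12z²
  ⇒ R(z) = 1 + z + 11/12z².

Boundary: |R(x)|=1, x<0.
x=-1.6: |R|=1.7467
R=1: x+11/12x²=0 ⇒ x=−12/11=-1.0909; min R=1−1/(4·11/12)=0.7273>−1
Confirm numerically:
  x=-1.053: |R|=0.96341 <1
  x=-0.811: |R|=0.79191 <1
  x=-0.671: |R|=0.74172 <1
  x=-1.668: |R|=1.88237 >1
  x=-1.361: |R|=1.33696 >1
  x=-1.278: |R|=1.21918 >1
So |R|<1 on (-1.0909, 0).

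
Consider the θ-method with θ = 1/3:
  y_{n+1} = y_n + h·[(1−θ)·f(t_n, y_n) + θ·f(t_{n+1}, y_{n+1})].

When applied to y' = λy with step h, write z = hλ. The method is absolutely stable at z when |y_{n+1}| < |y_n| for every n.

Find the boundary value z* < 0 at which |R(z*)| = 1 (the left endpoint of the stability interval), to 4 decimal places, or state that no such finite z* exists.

With y'=λy (z=hλ):
  y_{n+1} = y_n + z·[2/3·y_n + 1/3·y_{n+1}] ⇒ (1 − 1/3z)y_{n+1} = (1 + 2/3z)y_n
  ⇒ R(z) = (1 + 2/3z)/(1 − 1/3z).

Solve |R(x)|<1 on ℝ⁻.
x=-0.31: |R|=0.7190
R=−1: 1+2/3x = −1+1/3x ⇒ -1/3x=2 ⇒ x=2/(-1/3)=-6.0000
Confirm numerically:
  x=-5.099: |R|=0.88875 <1
  x=-4.097: |R|=0.73186 <1
  x=-2.417: |R|=0.33856 <1
  x=-6.409: |R|=1.04347 >1
  x=-6.313: |R|=1.03361 >1
Interval (-6.0000, 0).

left endpoint -6.0000.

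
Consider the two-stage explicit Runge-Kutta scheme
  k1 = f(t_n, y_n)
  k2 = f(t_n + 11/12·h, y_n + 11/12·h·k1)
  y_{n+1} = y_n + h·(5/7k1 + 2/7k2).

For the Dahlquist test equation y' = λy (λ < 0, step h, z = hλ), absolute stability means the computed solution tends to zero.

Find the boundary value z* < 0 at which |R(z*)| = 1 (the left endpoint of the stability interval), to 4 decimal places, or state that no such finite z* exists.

left endpoint -3.8182.

With y'=λy (z=hλ):
  k1=λy_n ⇒ h·k1=z·y_n;  k2=λ(1+11/12z)y_n ⇒ h·k2=z(1+11/12z)y_n
  y_{n+1}/y_n = 1 + 5/7z + 2/7z(1+11/12z) = 1 + z + 11/42z²
  ⇒ R(z) = 1 + z + 11/42z².

Boundary: |R(x)|=1, x<0.
x=-1.04: |R|=0.2433
R=1: x+11/42x²=0 ⇒ x=−42/11=-3.8182; min R=1−1/(4·11/42)=0.0455>−1
Confirm numerically:
  x=-2.216: |R|=0.07012 <1
  x=-2.145: |R|=0.06003 <1
  x=-1.874: |R|=0.04578 <1
  x=-1.738: |R|=0.05312 <1
  x=-4.263: |R|=1.49664 >1
  x=-4.118: |R|=1.32336 >1
  x=-3.995: |R|=1.18501 >1
Interval (-3.8182, 0).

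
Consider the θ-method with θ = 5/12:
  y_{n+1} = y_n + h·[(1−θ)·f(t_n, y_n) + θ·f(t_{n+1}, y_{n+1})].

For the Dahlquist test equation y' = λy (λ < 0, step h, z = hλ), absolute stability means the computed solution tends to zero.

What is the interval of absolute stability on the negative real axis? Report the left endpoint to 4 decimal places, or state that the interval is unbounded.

On y'=λy, z=hλ:
  y_{n+1} = y_n + z·[7/12·y_n + 5/12·y_{n+1}] ⇒ (1 − 5/12z)y_{n+1} = (1 + 7/12z)y_n
  R(z) = (1 + 7/12z)/(1 − 5/12z).

Need |R(x)|<1, x<0.
x=-1.02: |R|=0.2842
R=−1: 1+7/12x = −1+5/12x ⇒ -1/6x=2 ⇒ x=2/(-1/6)=-12.0000
Confirm numerically:
  x=-6.289: |R|=0.73709 <1
  x=-5.735: |R|=0.69195 <1
  x=-5.515: |R|=0.67227 <1
  x=-12.369: |R|=1.00999 >1
  x=-12.203: |R|=1.00556 >1
Stable set (-12.0000, 0).

z∈(-12.0000,0).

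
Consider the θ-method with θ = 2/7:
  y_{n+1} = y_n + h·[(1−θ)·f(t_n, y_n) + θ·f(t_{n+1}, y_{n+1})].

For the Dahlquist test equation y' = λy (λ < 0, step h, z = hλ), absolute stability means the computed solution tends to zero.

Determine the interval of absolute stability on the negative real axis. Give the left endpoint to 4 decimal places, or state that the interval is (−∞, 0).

(-4.6667, 0).

With y'=λy (z=hλ):
  y_{n+1} = y_n + z·[5/7·y_n + 2/7·y_{n+1}] ⇒ (1 − 2/7z)y_{n+1} = (1 + 5/7z)y_n
  R(z) = (1 + 5/7z)/(1 − 2/7z).

Solve |R(x)|<1 on ℝ⁻.
x=-0.86: |R|=0.3096
R=−1: 1+5/7x = −1+2/7x ⇒ -3/7x=2 ⇒ x=2/(-3/7)=-4.6667
Confirm numerically:
  x=-4.088: |R|=0.88561 <1
  x=-3.464: |R|=0.74095 <1
  x=-3.426: |R|=0.73130 <1
  x=-5.146: |R|=1.08316 >1
  x=-4.994: |R|=1.05781 >1
  x=-4.911: |R|=1.04357 >1
So |R|<1 on (-4.6667, 0).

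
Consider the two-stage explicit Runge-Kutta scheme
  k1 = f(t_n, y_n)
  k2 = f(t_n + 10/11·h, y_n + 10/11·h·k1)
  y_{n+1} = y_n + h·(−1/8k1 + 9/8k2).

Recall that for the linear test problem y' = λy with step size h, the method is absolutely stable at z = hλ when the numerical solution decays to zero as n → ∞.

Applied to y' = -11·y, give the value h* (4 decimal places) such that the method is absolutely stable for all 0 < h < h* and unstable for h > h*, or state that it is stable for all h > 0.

Set f=λy, z=hλ:
  k1=λy_n ⇒ h·k1=z·y_n;  k2=λ(1+10/11z)y_n ⇒ h·k2=z(1+10/11z)y_n
  y_{n+1}/y_n = 1 − 1/8z + 9/8z(1+10/11z) = 1 + z + 45/44z²
  ⇒ R(z) = 1 + z + 45/44z².

Boundary: |R(x)|=1, x<0.
x=-1.4: |R|=1.6045
R=1: x+45/44x²=0 ⇒ x=−44/45=-0.9778; min R=1−1/(4·45/44)=0.7556>−1
Confirm numerically:
  x=-0.899: |R|=0.92757 <1
  x=-0.826: |R|=0.87178 <1
  x=-0.494: |R|=0.75558 <1
  x=-0.487: |R|=0.75556 <1
  x=-1.428: |R|=1.65753 >1
  x=-1.282: |R|=1.39888 >1
So |R|<1 on (-0.9778, 0).

(-0.9778,0); λ=-11 ⇒ h* = (44/45)/11 = 0.0889.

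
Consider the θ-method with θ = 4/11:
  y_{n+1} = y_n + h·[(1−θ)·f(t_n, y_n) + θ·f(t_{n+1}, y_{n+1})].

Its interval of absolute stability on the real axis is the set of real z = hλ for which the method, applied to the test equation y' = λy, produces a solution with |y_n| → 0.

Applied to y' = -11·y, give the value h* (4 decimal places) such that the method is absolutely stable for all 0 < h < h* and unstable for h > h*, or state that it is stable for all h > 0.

(-7.3333,0); λ=-11 ⇒ h* = (22/3)/11 = 0.6667.

Set f=λy, z=hλ:
  y_{n+1} = y_n + z·[7/11·y_n + 4/11·y_{n+1}] ⇒ (1 − 4/11z)y_{n+1} = (1 + 7/11z)y_n
  ⇒ R(z) = (1 + 7/11z)/(1 − 4/11z).

Solve |R(x)|<1 on ℝ⁻.
x=-0.97: |R|=0.2829
R=−1: 1+7/11x = −1+4/11x ⇒ -3/11x=2 ⇒ x=2/(-3/11)=-7.3333
Confirm numerically:
  x=-6.271: |R|=0.91168 <1
  x=-4.617: |R|=0.72346 <1
  x=-4.593: |R|=0.72011 <1
  x=-2.998: |R|=0.43432 <1
  x=-7.619: |R|=1.02066 >1
  x=-7.433: |R|=1.00734 >1
So |R|<1 on (-7.3333, 0).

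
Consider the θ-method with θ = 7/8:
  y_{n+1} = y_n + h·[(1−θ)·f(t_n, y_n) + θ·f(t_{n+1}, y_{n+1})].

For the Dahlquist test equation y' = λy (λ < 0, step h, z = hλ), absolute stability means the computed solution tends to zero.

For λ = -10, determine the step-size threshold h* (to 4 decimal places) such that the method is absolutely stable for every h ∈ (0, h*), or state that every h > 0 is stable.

On y'=λy, z=hλ:
  y_{n+1} = y_n + z·[1/8·y_n + 7/8·y_{n+1}] ⇒ (1 − 7/8z)y_{n+1} = (1 + 1/8z)y_n
  ⇒ R(z) = (1 + 1/8z)/(1 − 7/8z).

Find x<0 with |R(x)|<1.
x=-1.74: |R|=0.3102
x=-2: |R|=0.2727
x=-10: |R|=0.0256
x=-100: |R|=0.1299
θ=7/8≥1/2 ⇒ |1+1/8x|<|1−7/8x| ∀x<0 ⇒ stable on all of ℝ⁻.

unbounded; (−∞, 0). Any h>0 works for λ=-10.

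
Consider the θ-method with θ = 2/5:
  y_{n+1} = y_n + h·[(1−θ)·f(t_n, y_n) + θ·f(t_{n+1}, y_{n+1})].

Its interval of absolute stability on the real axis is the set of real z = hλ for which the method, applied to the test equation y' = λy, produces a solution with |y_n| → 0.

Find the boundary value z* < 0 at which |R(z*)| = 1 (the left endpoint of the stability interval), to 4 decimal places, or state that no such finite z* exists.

left endpoint -10.0000.

On y'=λy, z=hλ:
  y_{n+1} = y_n + z·[3/5·y_n + 2/5·y_{n+1}] ⇒ (1 − 2/5z)y_{n+1} = (1 + 3/5z)y_n
  so R(z) = (1 + 3/5z)/(1 − 2/5z).

Solve |R(x)|<1 on ℝ⁻.
x=-0.39: |R|=0.6626
R=−1: 1+3/5x = −1+2/5x ⇒ -1/5x=2 ⇒ x=2/(-1/5)=-10.0000
Confirm numerically:
  x=-9.444: |R|=0.97672 <1
  x=-7.440: |R|=0.87123 <1
  x=-6.635: |R|=0.81582 <1
  x=-5.142: |R|=0.68215 <1
  x=-10.302: |R|=1.01180 >1
  x=-10.225: |R|=1.00884 >1
  x=-10.177: |R|=1.00698 >1
Stable set (-10.0000, 0).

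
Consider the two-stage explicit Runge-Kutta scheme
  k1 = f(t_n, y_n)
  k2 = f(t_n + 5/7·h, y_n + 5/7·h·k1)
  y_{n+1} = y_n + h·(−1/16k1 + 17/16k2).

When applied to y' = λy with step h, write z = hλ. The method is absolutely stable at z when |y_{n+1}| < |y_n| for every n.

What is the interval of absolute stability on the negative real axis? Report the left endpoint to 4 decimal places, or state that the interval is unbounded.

z∈(-1.3176,0).

Test eqn y'=λy, z=hλ:
  k1=λy_n ⇒ h·k1=z·y_n;  k2=λ(1+5/7z)y_n ⇒ h·k2=z(1+5/7z)y_n
  y_{n+1}/y_n = 1 − 1/16z + 17/16z(1+5/7z) = 1 + z + 85/112z²
  Hence R(z) = 1 + z + 85/112z².

Boundary: |R(x)|=1, x<0.
x=-0.54: |R|=0.6813
R=1: x+85/112x²=0 ⇒ x=−112/85=-1.3176; min R=1−1/(4·85/112)=0.6706>−1
Confirm numerically:
  x=-1.184: |R|=0.87991 <1
  x=-0.897: |R|=0.71364 <1
  x=-0.882: |R|=0.70839 <1
  x=-0.684: |R|=0.67107 <1
  x=-1.891: |R|=1.82284 >1
  x=-1.809: |R|=1.67458 >1
  x=-1.390: |R|=1.07633 >1
Stable set (-1.3176, 0).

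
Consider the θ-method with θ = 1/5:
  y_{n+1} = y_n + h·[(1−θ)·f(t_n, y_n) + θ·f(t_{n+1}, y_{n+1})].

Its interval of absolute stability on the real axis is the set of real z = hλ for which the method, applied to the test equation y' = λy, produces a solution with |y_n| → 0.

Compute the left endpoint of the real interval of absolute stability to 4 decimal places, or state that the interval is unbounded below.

Test eqn y'=λy, z=hλ:
  y_{n+1} = y_n + z·[4/5·y_n + 1/5·y_{n+1}] ⇒ (1 − 1/5z)y_{n+1} = (1 + 4/5z)y_n
  Hence R(z) = (1 + 4/5z)/(1 − 1/5z).

Need |R(x)|<1, x<0.
x=-0.94: |R|=0.2088
R=−1: 1+4/5x = −1+1/5x ⇒ -3/5x=2 ⇒ x=2/(-3/5)=-3.3333
Confirm numerically:
  x=-2.767: |R|=0.78125 <1
  x=-2.738: |R|=0.76919 <1
  x=-2.701: |R|=0.75367 <1
  x=-1.512: |R|=0.16093 <1
  x=-3.603: |R|=1.09404 >1
  x=-3.545: |R|=1.07431 >1
Stable set (-3.3333, 0).

left endpoint -3.3333.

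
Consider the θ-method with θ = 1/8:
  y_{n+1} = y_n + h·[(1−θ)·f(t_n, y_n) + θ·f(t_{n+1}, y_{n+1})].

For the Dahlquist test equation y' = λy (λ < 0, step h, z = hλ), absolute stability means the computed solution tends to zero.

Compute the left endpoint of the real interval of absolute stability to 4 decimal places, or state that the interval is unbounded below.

left endpoint -2.6667.

With y'=λy (z=hλ):
  y_{n+1} = y_n + z·[7/8·y_n + 1/8·y_{n+1}] ⇒ (1 − 1/8z)y_{n+1} = (1 + 7/8z)y_n
  ⇒ R(z) = (1 + 7/8z)/(1 − 1/8z).

Boundary: |R(x)|=1, x<0.
x=-1.66: |R|=0.3747
R=−1: 1+7/8x = −1+1/8x ⇒ -3/4x=2 ⇒ x=2/(-3/4)=-2.6667
Confirm numerically:
  x=-2.195: |R|=0.72241 <1
  x=-2.092: |R|=0.65834 <1
  x=-1.160: |R|=0.01310 <1
  x=-2.722: |R|=1.03096 >1
  x=-2.706: |R|=1.02204 >1
So |R|<1 on (-2.6667, 0).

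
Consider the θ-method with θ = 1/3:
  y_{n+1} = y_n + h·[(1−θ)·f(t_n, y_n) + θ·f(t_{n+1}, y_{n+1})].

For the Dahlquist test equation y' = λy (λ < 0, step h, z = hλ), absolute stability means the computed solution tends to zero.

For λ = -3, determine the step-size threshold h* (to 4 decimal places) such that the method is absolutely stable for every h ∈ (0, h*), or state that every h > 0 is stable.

Test eqn y'=λy, z=hλ:
  y_{n+1} = y_n + z·[2/3·y_n + 1/3·y_{n+1}] ⇒ (1 − 1/3z)y_{n+1} = (1 + 2/3z)y_n
  Hence R(z) = (1 + 2/3z)/(1 − 1/3z).

Find x<0 with |R(x)|<1.
x=-0.69: |R|=0.4390
R=−1: 1+2/3x = −1+1/3x ⇒ -1/3x=2 ⇒ x=2/(-1/3)=-6.0000
Confirm numerically:
  x=-4.472: |R|=0.79550 <1
  x=-3.893: |R|=0.69433 <1
  x=-3.615: |R|=0.63946 <1
  x=-3.539: |R|=0.62364 <1
  x=-6.154: |R|=1.01682 >1
  x=-6.050: |R|=1.00552 >1
Interval (-6.0000, 0).

(-6.0000,0); λ=-3 ⇒ h* = (6)/3 = 2.0000.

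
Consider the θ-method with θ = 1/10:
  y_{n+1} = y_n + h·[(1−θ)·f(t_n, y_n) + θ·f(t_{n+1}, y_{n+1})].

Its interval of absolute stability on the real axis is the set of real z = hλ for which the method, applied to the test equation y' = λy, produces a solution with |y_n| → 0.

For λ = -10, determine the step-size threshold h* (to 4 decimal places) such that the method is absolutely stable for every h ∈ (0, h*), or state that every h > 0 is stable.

(-2.5000,0); λ=-10 ⇒ h* = (5/2)/10 = 0.2500.

Test eqn y'=λy, z=hλ:
  y_{n+1} = y_n + z·[9/10·y_n + 1/10·y_{n+1}] ⇒ (1 − 1/10z)y_{n+1} = (1 + 9/10z)y_n
  Hence R(z) = (1 + 9/10z)/(1 − 1/10z).

Need |R(x)|<1, x<0.
x=-0.99: |R|=0.0992
R=−1: 1+9/10x = −1+1/10x ⇒ -4/5x=2 ⇒ x=2/(-4/5)=-2.5000
Confirm numerically:
  x=-2.232: |R|=0.82472 <1
  x=-2.204: |R|=0.80597 <1
  x=-1.486: |R|=0.29375 <1
  x=-1.193: |R|=0.06584 <1
  x=-3.087: |R|=1.35883 >1
  x=-2.673: |R|=1.10921 >1
  x=-2.665: |R|=1.10422 >1
So |R|<1 on (-2.5000, 0).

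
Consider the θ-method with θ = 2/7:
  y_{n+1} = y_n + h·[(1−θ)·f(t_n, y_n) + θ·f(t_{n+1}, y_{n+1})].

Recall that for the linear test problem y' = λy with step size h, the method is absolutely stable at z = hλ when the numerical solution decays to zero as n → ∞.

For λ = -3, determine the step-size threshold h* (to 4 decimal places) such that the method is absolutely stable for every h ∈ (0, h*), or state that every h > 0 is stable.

Test eqn y'=λy, z=hλ:
  y_{n+1} = y_n + z·[5/7·y_n + 2/7·y_{n+1}] ⇒ (1 − 2/7z)y_{n+1} = (1 + 5/7z)y_n
  Hence R(z) = (1 + 5/7z)/(1 − 2/7z).

Find x<0 with |R(x)|<1.
x=-0.47: |R|=0.5856
R=−1: 1+5/7x = −1+2/7x ⇒ -3/7x=2 ⇒ x=2/(-3/7)=-4.6667
Confirm numerically:
  x=-3.835: |R|=0.82993 <1
  x=-2.939: |R|=0.59753 <1
  x=-2.573: |R|=0.48288 <1
  x=-2.279: |R|=0.38026 <1
  x=-5.082: |R|=1.07259 >1
  x=-4.990: |R|=1.05713 >1
So |R|<1 on (-4.6667, 0).

(-4.6667,0); λ=-3 ⇒ h* = (14/3)/3 = 1.5556.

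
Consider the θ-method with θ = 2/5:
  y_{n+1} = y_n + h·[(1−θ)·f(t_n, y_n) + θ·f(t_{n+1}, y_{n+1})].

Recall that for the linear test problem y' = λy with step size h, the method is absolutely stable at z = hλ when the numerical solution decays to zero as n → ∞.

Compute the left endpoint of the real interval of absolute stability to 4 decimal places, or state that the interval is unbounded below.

On y'=λy, z=hλ:
  y_{n+1} = y_n + z·[3/5·y_n + 2/5·y_{n+1}] ⇒ (1 − 2/5z)y_{n+1} = (1 + 3/5z)y_n
  so R(z) = (1 + 3/5z)/(1 − 2/5z).

Need |R(x)|<1, x<0.
x=-0.48: |R|=0.5973
R=−1: 1+3/5x = −1+2/5x ⇒ -1/5x=2 ⇒ x=2/(-1/5)=-10.0000
Confirm numerically:
  x=-7.241: |R|=0.85838 <1
  x=-5.333: |R|=0.70209 <1
  x=-4.008: |R|=0.53964 <1
  x=-10.371: |R|=1.01441 >1
  x=-10.136: |R|=1.00538 >1
  x=-10.039: |R|=1.00156 >1
Stable set (-10.0000, 0).

z* = -10.0000.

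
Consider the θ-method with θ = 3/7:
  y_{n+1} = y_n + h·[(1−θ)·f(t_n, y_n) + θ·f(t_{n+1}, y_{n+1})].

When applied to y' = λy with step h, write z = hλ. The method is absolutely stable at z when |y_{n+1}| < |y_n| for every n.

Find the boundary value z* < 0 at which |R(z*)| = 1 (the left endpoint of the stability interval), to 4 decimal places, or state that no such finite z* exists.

Test eqn y'=λy, z=hλ:
  y_{n+1} = y_n + z·[4/7·y_n + 3/7·y_{n+1}] ⇒ (1 − 3/7z)y_{n+1} = (1 + 4/7z)y_n
  Hence R(z) = (1 + 4/7z)/(1 − 3/7z).

Need |R(x)|<1, x<0.
x=-0.92: |R|=0.3402
R=−1: 1+4/7x = −1+3/7x ⇒ -1/7x=2 ⇒ x=2/(-1/7)=-14.0000
Confirm numerically:
  x=-10.389: |R|=0.90539 <1
  x=-9.616: |R|=0.87771 <1
  x=-9.506: |R|=0.87347 <1
  x=-14.293: |R|=1.00587 >1
  x=-14.138: |R|=1.00279 >1
  x=-14.130: |R|=1.00263 >1
Stable set (-14.0000, 0).

z* = -14.0000.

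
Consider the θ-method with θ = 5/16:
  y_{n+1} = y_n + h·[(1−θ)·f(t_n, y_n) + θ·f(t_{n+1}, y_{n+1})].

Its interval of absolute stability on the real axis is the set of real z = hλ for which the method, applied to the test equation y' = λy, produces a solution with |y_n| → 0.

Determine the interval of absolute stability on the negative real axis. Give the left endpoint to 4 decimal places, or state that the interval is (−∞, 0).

Set f=λy, z=hλ:
  y_{n+1} = y_n + z·[11/16·y_n + 5/16·y_{n+1}] ⇒ (1 − 5/16z)y_{n+1} = (1 + 11/16z)y_n
  Hence R(z) = (1 + 11/16z)/(1 − 5/16z).

Boundary: |R(x)|=1, x<0.
x=-0.52: |R|=0.5527
R=−1: 1+11/16x = −1+5/16x ⇒ -3/8x=2 ⇒ x=2/(-3/8)=-5.3333
Confirm numerically:
  x=-4.928: |R|=0.94016 <1
  x=-3.869: |R|=0.75142 <1
  x=-3.556: |R|=0.68431 <1
  x=-2.364: |R|=0.35960 <1
  x=-5.555: |R|=1.03038 >1
  x=-5.450: |R|=1.01618 >1
Interval (-5.3333, 0).

z∈(-5.3333,0).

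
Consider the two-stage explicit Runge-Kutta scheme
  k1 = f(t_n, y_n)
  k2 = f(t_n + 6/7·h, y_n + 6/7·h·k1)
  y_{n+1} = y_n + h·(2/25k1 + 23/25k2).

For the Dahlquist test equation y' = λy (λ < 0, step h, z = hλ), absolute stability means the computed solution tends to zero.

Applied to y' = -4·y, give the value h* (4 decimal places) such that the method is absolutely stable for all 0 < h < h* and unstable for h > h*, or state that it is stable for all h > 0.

With y'=λy (z=hλ):
  k1=λy_n ⇒ h·k1=z·y_n;  k2=λ(1+6/7z)y_n ⇒ h·k2=z(1+6/7z)y_n
  y_{n+1}/y_n = 1 + 2/25z + 23/25z(1+6/7z) = 1 + z + 138/175z²
  R(z) = 1 + z + 138/175z².

Solve |R(x)|<1 on ℝ⁻.
x=-0.8: |R|=0.7047
R=1: x+138/175x²=0 ⇒ x=−175/138=-1.2681; min R=1−1/(4·138/175)=0.6830>−1
Confirm numerically:
  x=-1.116: |R|=0.86613 <1
  x=-0.713: |R|=0.68789 <1
  x=-0.637: |R|=0.68298 <1
  x=-1.678: |R|=1.54237 >1
  x=-1.518: |R|=1.29912 >1
So |R|<1 on (-1.2681, 0).

(-1.2681,0); λ=-4 ⇒ h* = (175/138)/4 = 0.3170.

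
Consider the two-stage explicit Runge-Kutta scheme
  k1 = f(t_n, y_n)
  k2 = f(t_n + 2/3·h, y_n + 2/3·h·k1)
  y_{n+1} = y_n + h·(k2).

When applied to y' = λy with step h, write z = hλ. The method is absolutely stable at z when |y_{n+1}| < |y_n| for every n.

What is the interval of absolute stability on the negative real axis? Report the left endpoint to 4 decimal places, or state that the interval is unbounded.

(-1.5000, 0).

Set f=λy, z=hλ:
  k1=λy_n ⇒ h·k1=z·y_n;  k2=λ(1+2/3z)y_n ⇒ h·k2=z(1+2/3z)y_n
  y_{n+1}/y_n = 1 + z(1+2/3z) = 1 + z + 2/3z²
  Hence R(z) = 1 + z + 2/3z².

Boundary: |R(x)|=1, x<0.
x=-1.42: |R|=0.9243
R=1: x+2/3x²=0 ⇒ x=−3/2=-1.5000; min R=1−1/(4·2/3)=0.6250>−1
Confirm numerically:
  x=-1.345: |R|=0.86102 <1
  x=-1.225: |R|=0.77542 <1
  x=-1.037: |R|=0.67991 <1
  x=-0.652: |R|=0.63140 <1
  x=-2.095: |R|=1.83102 >1
  x=-1.646: |R|=1.16021 >1
Stable set (-1.5000, 0).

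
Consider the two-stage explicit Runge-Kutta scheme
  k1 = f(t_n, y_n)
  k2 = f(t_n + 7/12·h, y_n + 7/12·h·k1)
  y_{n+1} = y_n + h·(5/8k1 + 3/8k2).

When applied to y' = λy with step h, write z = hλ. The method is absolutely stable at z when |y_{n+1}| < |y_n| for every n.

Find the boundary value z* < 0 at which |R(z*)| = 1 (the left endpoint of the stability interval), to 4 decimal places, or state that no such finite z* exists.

On y'=λy, z=hλ:
  k1=λy_n ⇒ h·k1=z·y_n;  k2=λ(1+7/12z)y_n ⇒ h·k2=z(1+7/12z)y_n
  y_{n+1}/y_n = 1 + 5/8z + 3/8z(1+7/12z) = 1 + z + 7/32z²
  so R(z) = 1 + z + 7/32z².

Solve |R(x)|<1 on ℝ⁻.
x=-0.54: |R|=0.5238
R=1: x+7/32x²=0 ⇒ x=−32/7=-4.5714; min R=1−1/(4·7/32)=-0.1429>−1
Confirm numerically:
  x=-3.126: |R|=0.01160 <1
  x=-3.111: |R|=0.00613 <1
  x=-2.895: |R|=0.06165 <1
  x=-1.901: |R|=0.11048 <1
  x=-5.165: |R|=1.67064 >1
  x=-4.887: |R|=1.33736 >1
  x=-4.720: |R|=1.15340 >1
So |R|<1 on (-4.5714, 0).

left endpoint -4.5714.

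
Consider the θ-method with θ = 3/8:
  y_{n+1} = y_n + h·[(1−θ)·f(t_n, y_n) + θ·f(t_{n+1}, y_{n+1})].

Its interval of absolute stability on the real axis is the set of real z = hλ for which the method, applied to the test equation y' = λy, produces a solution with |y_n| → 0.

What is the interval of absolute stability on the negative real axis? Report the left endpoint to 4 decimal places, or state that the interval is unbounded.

On y'=λy, z=hλ:
  y_{n+1} = y_n + z·[5/8·y_n + 3/8·y_{n+1}] ⇒ (1 − 3/8z)y_{n+1} = (1 + 5/8z)y_n
  so R(z) = (1 + 5/8z)/(1 − 3/8z).

Solve |R(x)|<1 on ℝ⁻.
x=-1.01: |R|=0.2675
R=−1: 1+5/8x = −1+3/8x ⇒ -1/4x=2 ⇒ x=2/(-1/4)=-8.0000
Confirm numerically:
  x=-7.397: |R|=0.96005 <1
  x=-7.387: |R|=0.95935 <1
  x=-5.567: |R|=0.80300 <1
  x=-3.577: |R|=0.52773 <1
  x=-8.545: |R|=1.03241 >1
  x=-8.293: |R|=1.01782 >1
  x=-8.115: |R|=1.00711 >1
Stable set (-8.0000, 0).

(-8.0000, 0).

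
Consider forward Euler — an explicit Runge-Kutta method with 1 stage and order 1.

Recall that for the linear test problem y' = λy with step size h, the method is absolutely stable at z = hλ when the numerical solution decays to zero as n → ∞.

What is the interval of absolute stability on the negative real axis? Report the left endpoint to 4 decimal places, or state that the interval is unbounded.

(-2.0000, 0).

With y'=λy (z=hλ):
  order 1, 1-stage ⇒ R(z)=1+z
  (e.g. R(-1.58)=-0.58000, |R|=0.58000)

Boundary: |R(x)|=1, x<0.
x=-1.58: |R|=0.5800
|R(-2.05)|=1.0500 |R(-1.52)|=0.5200 |R(-1.02)|=0.0200
Bisect:
  x_lo=-2.7012 |R|=1.7012  x_hi=-0.3057 |R|=0.6943
  mid=-1.50344 |R|=0.50344 →hi
  mid=-2.10232 |R|=1.10232 →lo
  mid=-1.80288 |R|=0.80288 →hi
  mid=-1.95260 |R|=0.95260 →hi
  mid=-2.02746 |R|=1.02746 →lo
  mid=-1.99003 |R|=0.99003 →hi
  mid=-2.00875 |R|=1.00875 →lo
  mid=-1.99939 |R|=0.99939 →hi
  mid=-2.00407 |R|=1.00407 →lo
  mid=-2.00173 |R|=1.00173 →lo
  ...
  [-2.00012,-1.99997] ⇒ x*=-2.0000
So |R|<1 on (-2.0000, 0).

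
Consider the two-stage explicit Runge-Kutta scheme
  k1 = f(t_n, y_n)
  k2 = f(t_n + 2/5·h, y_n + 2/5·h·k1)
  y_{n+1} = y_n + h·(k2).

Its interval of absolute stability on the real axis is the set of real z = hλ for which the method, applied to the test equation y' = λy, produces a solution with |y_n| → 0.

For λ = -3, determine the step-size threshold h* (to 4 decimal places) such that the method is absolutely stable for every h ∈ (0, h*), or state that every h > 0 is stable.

Test eqn y'=λy, z=hλ:
  k1=λy_n ⇒ h·k1=z·y_n;  k2=λ(1+2/5z)y_n ⇒ h·k2=z(1+2/5z)y_n
  y_{n+1}/y_n = 1 + z(1+2/5z) = 1 + z + 2/5z²
  Hence R(z) = 1 + z + 2/5z².

Boundary: |R(x)|=1, x<0.
x=-1.6: |R|=0.4240
R=1: x+2/5x²=0 ⇒ x=−5/2=-2.5000; min R=1−1/(4·2/5)=0.3750>−1
Confirm numerically:
  x=-2.133: |R|=0.68688 <1
  x=-1.539: |R|=0.40841 <1
  x=-1.380: |R|=0.38176 <1
  x=-3.074: |R|=1.70579 >1
  x=-2.771: |R|=1.30038 >1
Stable set (-2.5000, 0).

(-2.5000,0); λ=-3 ⇒ h* = (5/2)/3 = 0.8333.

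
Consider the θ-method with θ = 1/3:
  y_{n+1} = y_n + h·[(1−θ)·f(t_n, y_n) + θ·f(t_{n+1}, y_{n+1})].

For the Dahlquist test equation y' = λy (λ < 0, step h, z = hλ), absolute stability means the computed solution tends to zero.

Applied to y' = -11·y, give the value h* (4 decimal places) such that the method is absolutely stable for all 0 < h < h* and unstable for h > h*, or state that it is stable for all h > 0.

(-6.0000,0); λ=-11 ⇒ h* = (6)/11 = 0.5455.

On y'=λy, z=hλ:
  y_{n+1} = y_n + z·[2/3·y_n + 1/3·y_{n+1}] ⇒ (1 − 1/3z)y_{n+1} = (1 + 2/3z)y_n
  ⇒ R(z) = (1 + 2/3z)/(1 − 1/3z).

Boundary: |R(x)|=1, x<0.
x=-1.09: |R|=0.2005
R=−1: 1+2/3x = −1+1/3x ⇒ -1/3x=2 ⇒ x=2/(-1/3)=-6.0000
Confirm numerically:
  x=-5.456: |R|=0.93567 <1
  x=-5.451: |R|=0.93504 <1
  x=-4.033: |R|=0.72032 <1
  x=-6.520: |R|=1.05462 >1
  x=-6.196: |R|=1.02131 >1
  x=-6.076: |R|=1.00837 >1
So |R|<1 on (-6.0000, 0).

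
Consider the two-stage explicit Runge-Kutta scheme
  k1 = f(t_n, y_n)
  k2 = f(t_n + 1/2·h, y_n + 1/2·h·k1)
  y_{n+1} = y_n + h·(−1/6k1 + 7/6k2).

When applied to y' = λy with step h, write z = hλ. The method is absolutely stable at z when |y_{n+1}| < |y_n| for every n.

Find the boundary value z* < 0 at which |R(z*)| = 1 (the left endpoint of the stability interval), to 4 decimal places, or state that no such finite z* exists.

z* = -1.7143.

On y'=λy, z=hλ:
  k1=λy_n ⇒ h·k1=z·y_n;  k2=λ(1+1/2z)y_n ⇒ h·k2=z(1+1/2z)y_n
  y_{n+1}/y_n = 1 − 1/6z + 7/6z(1+1/2z) = 1 + z + 7/12z²
  Hence R(z) = 1 + z + 7/12z².

Boundary: |R(x)|=1, x<0.
x=-1.51: |R|=0.8201
R=1: x+7/12x²=0 ⇒ x=−12/7=-1.7143; min R=1−1/(4·7/12)=0.5714>−1
Confirm numerically:
  x=-1.088: |R|=0.60252 <1
  x=-1.047: |R|=0.59246 <1
  x=-1.032: |R|=0.58926 <1
  x=-0.967: |R|=0.57847 <1
  x=-2.082: |R|=1.44659 >1
  x=-1.843: |R|=1.13838 >1
So |R|<1 on (-1.7143, 0).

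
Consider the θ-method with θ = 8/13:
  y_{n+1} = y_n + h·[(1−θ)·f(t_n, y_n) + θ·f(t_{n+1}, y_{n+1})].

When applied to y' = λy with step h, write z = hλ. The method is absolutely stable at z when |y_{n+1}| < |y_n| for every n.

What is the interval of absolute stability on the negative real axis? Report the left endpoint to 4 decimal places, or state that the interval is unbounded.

unbounded; (−∞, 0).

Test eqn y'=λy, z=hλ:
  y_{n+1} = y_n + z·[5/13·y_n + 8/13·y_{n+1}] ⇒ (1 − 8/13z)y_{n+1} = (1 + 5/13z)y_n
  R(z) = (1 + 5/13z)/(1 − 8/13z).

Solve |R(x)|<1 on ℝ⁻.
x=-1.16: |R|=0.3232
x=-2: |R|=0.1034
x=-10: |R|=0.3978
x=-100: |R|=0.5990
θ=8/13≥1/2 ⇒ |1+5/13x|<|1−8/13x| ∀x<0 ⇒ stable on all of ℝ⁻.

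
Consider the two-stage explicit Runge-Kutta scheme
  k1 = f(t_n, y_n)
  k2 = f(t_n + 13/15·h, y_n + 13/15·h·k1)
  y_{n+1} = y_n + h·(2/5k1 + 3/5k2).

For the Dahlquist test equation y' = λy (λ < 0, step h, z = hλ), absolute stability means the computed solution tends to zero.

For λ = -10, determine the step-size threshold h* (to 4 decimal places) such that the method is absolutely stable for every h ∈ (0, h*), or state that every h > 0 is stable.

(-1.9231,0); λ=-10 ⇒ h* = (25/13)/10 = 0.1923.

Set f=λy, z=hλ:
  k1=λy_n ⇒ h·k1=z·y_n;  k2=λ(1+13/15z)y_n ⇒ h·k2=z(1+13/15z)y_n
  y_{n+1}/y_n = 1 + 2/5z + 3/5z(1+13/15z) = 1 + z + 13/25z²
  ⇒ R(z) = 1 + z + 13/25z².

Need |R(x)|<1, x<0.
x=-1.56: |R|=0.7055
R=1: x+13/25x²=0 ⇒ x=−25/13=-1.9231; min R=1−1/(4·13/25)=0.5192>−1
Confirm numerically:
  x=-1.747: |R|=0.84004 <1
  x=-1.535: |R|=0.69024 <1
  x=-1.296: |R|=0.57740 <1
  x=-2.399: |R|=1.59370 >1
  x=-2.106: |R|=1.20032 >1
  x=-1.975: |R|=1.05333 >1
Stable set (-1.9231, 0).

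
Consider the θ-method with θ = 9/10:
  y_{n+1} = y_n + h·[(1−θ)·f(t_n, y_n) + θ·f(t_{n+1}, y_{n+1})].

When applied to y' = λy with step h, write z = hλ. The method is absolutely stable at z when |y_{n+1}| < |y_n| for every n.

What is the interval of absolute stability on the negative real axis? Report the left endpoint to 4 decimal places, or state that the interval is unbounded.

unbounded; (−∞, 0).

On y'=λy, z=hλ:
  y_{n+1} = y_n + z·[1/10·y_n + 9/10·y_{n+1}] ⇒ (1 − 9/10z)y_{n+1} = (1 + 1/10z)y_n
  ⇒ R(z) = (1 + 1/10z)/(1 − 9/10z).

Solve |R(x)|<1 on ℝ⁻.
x=-1.52: |R|=0.3581
x=-2: |R|=0.2857
x=-10: |R|=0.0000
x=-100: |R|=0.0989
θ=9/10≥1/2 ⇒ |1+1/10x|<|1−9/10x| ∀x<0 ⇒ unbounded interval.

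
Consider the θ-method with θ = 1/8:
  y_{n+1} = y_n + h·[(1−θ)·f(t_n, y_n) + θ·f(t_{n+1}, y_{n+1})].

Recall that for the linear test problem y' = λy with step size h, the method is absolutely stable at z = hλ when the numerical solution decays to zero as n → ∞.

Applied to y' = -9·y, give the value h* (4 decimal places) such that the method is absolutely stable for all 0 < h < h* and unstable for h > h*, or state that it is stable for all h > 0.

On y'=λy, z=hλ:
  y_{n+1} = y_n + z·[7/8·y_n + 1/8·y_{n+1}] ⇒ (1 − 1/8z)y_{n+1} = (1 + 7/8z)y_n
  R(z) = (1 + 7/8z)/(1 − 1/8z).

Find x<0 with |R(x)|<1.
x=-1.13: |R|=0.0099
R=−1: 1+7/8x = −1+1/8x ⇒ -3/4x=2 ⇒ x=2/(-3/4)=-2.6667
Confirm numerically:
  x=-2.379: |R|=0.83370 <1
  x=-2.235: |R|=0.74695 <1
  x=-1.810: |R|=0.47604 <1
  x=-1.701: |R|=0.40274 <1
  x=-3.088: |R|=1.22799 >1
  x=-2.907: |R|=1.13221 >1
  x=-2.862: |R|=1.10790 >1
So |R|<1 on (-2.6667, 0).

(-2.6667,0); λ=-9 ⇒ h* = (8/3)/9 = 0.2963.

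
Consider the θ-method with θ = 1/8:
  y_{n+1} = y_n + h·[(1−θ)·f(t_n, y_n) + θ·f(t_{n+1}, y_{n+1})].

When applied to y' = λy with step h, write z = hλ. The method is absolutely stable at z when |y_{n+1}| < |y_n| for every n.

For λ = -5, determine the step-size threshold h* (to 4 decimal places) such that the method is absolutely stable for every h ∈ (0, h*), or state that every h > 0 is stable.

(-2.6667,0); λ=-5 ⇒ h* = (8/3)/5 = 0.5333.

On y'=λy, z=hλ:
  y_{n+1} = y_n + z·[7/8·y_n + 1/8·y_{n+1}] ⇒ (1 − 1/8z)y_{n+1} = (1 + 7/8z)y_n
  so R(z) = (1 + 7/8z)/(1 − 1/8z).

Need |R(x)|<1, x<0.
x=-1.11: |R|=0.0252
R=−1: 1+7/8x = −1+1/8x ⇒ -3/4x=2 ⇒ x=2/(-3/4)=-2.6667
Confirm numerically:
  x=-2.186: |R|=0.71687 <1
  x=-1.460: |R|=0.23467 <1
  x=-1.401: |R|=0.19221 <1
  x=-3.185: |R|=1.27805 >1
  x=-2.866: |R|=1.11007 >1
Interval (-2.6667, 0).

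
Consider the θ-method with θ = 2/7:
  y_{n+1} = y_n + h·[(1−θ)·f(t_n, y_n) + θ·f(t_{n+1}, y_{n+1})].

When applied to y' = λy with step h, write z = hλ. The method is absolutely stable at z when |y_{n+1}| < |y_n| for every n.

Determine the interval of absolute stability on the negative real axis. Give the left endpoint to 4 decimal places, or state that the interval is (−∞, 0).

Set f=λy, z=hλ:
  y_{n+1} = y_n + z·[5/7·y_n + 2/7·y_{n+1}] ⇒ (1 − 2/7z)y_{n+1} = (1 + 5/7z)y_n
  so R(z) = (1 + 5/7z)/(1 − 2/7z).

Boundary: |R(x)|=1, x<0.
x=-0.86: |R|=0.3096
R=−1: 1+5/7x = −1+2/7x ⇒ -3/7x=2 ⇒ x=2/(-3/7)=-4.6667
Confirm numerically:
  x=-4.580: |R|=0.98391 <1
  x=-4.497: |R|=0.96818 <1
  x=-4.377: |R|=0.94484 <1
  x=-2.895: |R|=0.58444 <1
  x=-5.080: |R|=1.07226 >1
  x=-4.742: |R|=1.01371 >1
So |R|<1 on (-4.6667, 0).

(-4.6667, 0).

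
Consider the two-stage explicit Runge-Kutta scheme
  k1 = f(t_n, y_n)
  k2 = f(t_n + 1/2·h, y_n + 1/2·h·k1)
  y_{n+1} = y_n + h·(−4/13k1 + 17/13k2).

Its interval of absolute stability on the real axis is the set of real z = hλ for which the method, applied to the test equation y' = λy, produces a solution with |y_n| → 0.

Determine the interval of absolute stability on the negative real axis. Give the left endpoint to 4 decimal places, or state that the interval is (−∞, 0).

On y'=λy, z=hλ:
  k1=λy_n ⇒ h·k1=z·y_n;  k2=λ(1+1/2z)y_n ⇒ h·k2=z(1+1/2z)y_n
  y_{n+1}/y_n = 1 − 4/13z + 17/13z(1+1/2z) = 1 + z + 17/26z²
  R(z) = 1 + z + 17/26z².

Boundary: |R(x)|=1, x<0.
x=-1.06: |R|=0.6747
R=1: x+17/26x²=0 ⇒ x=−26/17=-1.5294; min R=1−1/(4·17/26)=0.6176>−1
Confirm numerically:
  x=-1.451: |R|=0.92561 <1
  x=-1.438: |R|=0.91405 <1
  x=-1.217: |R|=0.75140 <1
  x=-1.908: |R|=1.47230 >1
  x=-1.830: |R|=1.35967 >1
  x=-1.789: |R|=1.30365 >1
Interval (-1.5294, 0).

(-1.5294, 0).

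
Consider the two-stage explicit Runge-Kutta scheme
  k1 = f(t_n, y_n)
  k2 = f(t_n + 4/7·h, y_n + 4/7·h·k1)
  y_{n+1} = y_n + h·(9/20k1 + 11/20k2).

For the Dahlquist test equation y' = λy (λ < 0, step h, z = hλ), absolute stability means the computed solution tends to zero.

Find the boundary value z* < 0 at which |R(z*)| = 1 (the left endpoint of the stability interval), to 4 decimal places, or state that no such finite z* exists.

On y'=λy, z=hλ:
  k1=λy_n ⇒ h·k1=z·y_n;  k2=λ(1+4/7z)y_n ⇒ h·k2=z(1+4/7z)y_n
  y_{n+1}/y_n = 1 + 9/20z + 11/20z(1+4/7z) = 1 + z + 11/35z²
  Hence R(z) = 1 + z + 11/35z².

Solve |R(x)|<1 on ℝ⁻.
x=-0.64: |R|=0.4887
R=1: x+11/35x²=0 ⇒ x=−35/11=-3.1818; min R=1−1/(4·11/35)=0.2045>−1
Confirm numerically:
  x=-2.571: |R|=0.50644 <1
  x=-1.913: |R|=0.23715 <1
  x=-1.822: |R|=0.22133 <1
  x=-1.615: |R|=0.20473 <1
  x=-3.475: |R|=1.32020 >1
  x=-3.446: |R|=1.28612 >1
  x=-3.368: |R|=1.19708 >1
So |R|<1 on (-3.1818, 0).

z* = -3.1818.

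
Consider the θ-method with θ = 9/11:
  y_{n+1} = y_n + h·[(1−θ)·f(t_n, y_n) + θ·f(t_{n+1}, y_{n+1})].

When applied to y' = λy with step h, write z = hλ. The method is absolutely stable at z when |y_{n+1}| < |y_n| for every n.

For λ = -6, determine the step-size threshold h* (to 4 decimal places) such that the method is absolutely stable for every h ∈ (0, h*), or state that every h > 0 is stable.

(−∞, 0) — no finite endpoint. Any h>0 works for λ=-6.

On y'=λy, z=hλ:
  y_{n+1} = y_n + z·[2/11·y_n + 9/11·y_{n+1}] ⇒ (1 − 9/11z)y_{n+1} = (1 + 2/11z)y_n
  Hence R(z) = (1 + 2/11z)/(1 − 9/11z).

Boundary: |R(x)|=1, x<0.
x=-0.95: |R|=0.4655
x=-2: |R|=0.2414
x=-10: |R|=0.0891
x=-100: |R|=0.2075
θ=9/11≥1/2 ⇒ |1+2/11x|<|1−9/11x| ∀x<0 ⇒ stable on all of ℝ⁻.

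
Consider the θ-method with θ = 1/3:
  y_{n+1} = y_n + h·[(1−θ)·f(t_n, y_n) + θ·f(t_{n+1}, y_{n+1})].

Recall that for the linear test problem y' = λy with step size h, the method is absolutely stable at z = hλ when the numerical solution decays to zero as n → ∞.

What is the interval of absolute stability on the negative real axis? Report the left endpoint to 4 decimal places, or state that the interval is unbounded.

With y'=λy (z=hλ):
  y_{n+1} = y_n + z·[2/3·y_n + 1/3·y_{n+1}] ⇒ (1 − 1/3z)y_{n+1} = (1 + 2/3z)y_n
  ⇒ R(z) = (1 + 2/3z)/(1 − 1/3z).

Find x<0 with |R(x)|<1.
x=-0.97: |R|=0.2670
R=−1: 1+2/3x = −1+1/3x ⇒ -1/3x=2 ⇒ x=2/(-1/3)=-6.0000
Confirm numerically:
  x=-5.536: |R|=0.94564 <1
  x=-5.016: |R|=0.87725 <1
  x=-3.415: |R|=0.59704 <1
  x=-6.449: |R|=1.04752 >1
  x=-6.429: |R|=1.04550 >1
Interval (-6.0000, 0).

z∈(-6.0000,0).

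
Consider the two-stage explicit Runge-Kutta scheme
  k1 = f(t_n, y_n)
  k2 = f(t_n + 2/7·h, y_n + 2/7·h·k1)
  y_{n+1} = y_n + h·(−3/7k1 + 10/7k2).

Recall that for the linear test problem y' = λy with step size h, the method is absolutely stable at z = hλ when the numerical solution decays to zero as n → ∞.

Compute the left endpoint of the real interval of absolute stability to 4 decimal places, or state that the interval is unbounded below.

z* = -2.4500.

Test eqn y'=λy, z=hλ:
  k1=λy_n ⇒ h·k1=z·y_n;  k2=λ(1+2/7z)y_n ⇒ h·k2=z(1+2/7z)y_n
  y_{n+1}/y_n = 1 − 3/7z + 10/7z(1+2/7z) = 1 + z + 20/49z²
  Hence R(z) = 1 + z + 20/49z².

Solve |R(x)|<1 on ℝ⁻.
x=-1.05: |R|=0.4000
R=1: x+20/49x²=0 ⇒ x=−49/20=-2.4500; min R=1−1/(4·20/49)=0.3875>−1
Confirm numerically:
  x=-1.759: |R|=0.50389 <1
  x=-1.714: |R|=0.48510 <1
  x=-1.267: |R|=0.38822 <1
  x=-1.164: |R|=0.38902 <1
  x=-2.717: |R|=1.29610 >1
  x=-2.696: |R|=1.27070 >1
  x=-2.637: |R|=1.20127 >1
Interval (-2.4500, 0).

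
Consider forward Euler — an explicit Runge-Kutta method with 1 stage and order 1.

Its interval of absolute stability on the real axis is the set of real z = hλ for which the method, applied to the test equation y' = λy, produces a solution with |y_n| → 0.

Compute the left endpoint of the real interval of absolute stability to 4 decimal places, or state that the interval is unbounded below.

z* = -2.0000.

On y'=λy, z=hλ:
  order 1, 1-stage ⇒ R(z)=1+z
  (e.g. R(-1.2)=-0.20000, |R|=0.20000)

Find x<0 with |R(x)|<1.
x=-1.2: |R|=0.2000
|R(-1.99)|=0.9900 |R(-1.42)|=0.4200 |R(-0.96)|=0.0400
Bisect:
  x_lo=-2.6151 |R|=1.6151  x_hi=-0.2644 |R|=0.7356
  mid=-1.43977 |R|=0.43977 →hi
  mid=-2.02746 |R|=1.02746 →lo
  mid=-1.73361 |R|=0.73361 →hi
  mid=-1.88053 |R|=0.88053 →hi
  mid=-1.95400 |R|=0.95400 →hi
  mid=-1.99073 |R|=0.99073 →hi
  mid=-2.00909 |R|=1.00909 →lo
  mid=-1.99991 |R|=0.99991 →hi
  mid=-2.00450 |R|=1.00450 →lo
  mid=-2.00220 |R|=1.00220 →lo
  ...
  [-2.00005,-1.99991] ⇒ x*=-2.0000
So |R|<1 on (-2.0000, 0).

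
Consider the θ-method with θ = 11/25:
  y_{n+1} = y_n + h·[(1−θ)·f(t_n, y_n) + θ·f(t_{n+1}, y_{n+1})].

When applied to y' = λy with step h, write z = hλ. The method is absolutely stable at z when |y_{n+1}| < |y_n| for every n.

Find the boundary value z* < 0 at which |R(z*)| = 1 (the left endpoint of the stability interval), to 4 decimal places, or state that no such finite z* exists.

Test eqn y'=λy, z=hλ:
  y_{n+1} = y_n + z·[14/25·y_n + 11/25·y_{n+1}] ⇒ (1 − 11/25z)y_{n+1} = (1 + 14/25z)y_n
  Hence R(z) = (1 + 14/25z)/(1 − 11/25z).

Boundary: |R(x)|=1, x<0.
x=-1.36: |R|=0.1491
R=−1: 1+14/25x = −1+11/25x ⇒ -3/25x=2 ⇒ x=2/(-3/25)=-16.6667
Confirm numerically:
  x=-14.274: |R|=0.96056 <1
  x=-12.680: |R|=0.92729 <1
  x=-7.748: |R|=0.75727 <1
  x=-17.149: |R|=1.00677 >1
  x=-17.009: |R|=1.00484 >1
  x=-16.794: |R|=1.00182 >1
Stable set (-16.6667, 0).

z* = -16.6667.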